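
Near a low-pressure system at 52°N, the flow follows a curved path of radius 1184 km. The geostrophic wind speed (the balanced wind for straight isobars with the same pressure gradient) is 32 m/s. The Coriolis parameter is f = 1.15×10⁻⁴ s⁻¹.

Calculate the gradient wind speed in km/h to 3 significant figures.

96.3 km/h

Around a low, centrifugal force acts outward with Coriolis, so pressure-gradient force balances both:
(1/ρ)|∂P/∂n| = fV + V²/R  →  V² + fR·V − fR·V_g = 0
With fR = 1.15×10⁻⁴ × 1184×10³ m = 136 m/s:
V = [−fR + √((fR)² + 4 fR V_g)]/2 = [−136 + √(136² + 4×136×32)]/2 = 26.7 m/s
Subgeostrophic (V < V_g = 32 m/s), as expected around a low.
Converting: 26.7 m/s × 3.6 = 96.3 km/h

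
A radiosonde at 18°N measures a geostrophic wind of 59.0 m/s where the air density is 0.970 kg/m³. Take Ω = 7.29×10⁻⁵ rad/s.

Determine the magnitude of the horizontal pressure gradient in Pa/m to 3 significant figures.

Coriolis parameter at 18°N:
f = 2Ω sin φ = 2 × 7.29×10⁻⁵ × sin 18° = 4.51×10⁻⁵ s⁻¹
Geostrophic balance rearranged: |∂P/∂n| = f ρ V_g
|∂P/∂n| = 4.51×10⁻⁵ × 0.970 × 59.0 = 2.58×10⁻³ Pa/m

2.58×10⁻³ Pa/m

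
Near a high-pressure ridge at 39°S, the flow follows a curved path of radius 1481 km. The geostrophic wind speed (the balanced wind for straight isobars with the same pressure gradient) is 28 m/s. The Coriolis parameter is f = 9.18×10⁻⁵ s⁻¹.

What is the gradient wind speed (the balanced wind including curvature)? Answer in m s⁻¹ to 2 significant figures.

39 m s⁻¹

Around a high, pressure-gradient force acts outward with centrifugal, so Coriolis balances both:
fV = (1/ρ)|∂P/∂n| + V²/R  →  V² − fR·V + fR·V_g = 0
With fR = 9.18×10⁻⁵ × 1481×10³ m = 136 m/s:
V = [fR − √((fR)² − 4 fR V_g)]/2 = [136 − √(136² − 4×136×28)]/2 = 39.4 m/s
Supergeostrophic (V > V_g = 28 m/s), as expected around a high.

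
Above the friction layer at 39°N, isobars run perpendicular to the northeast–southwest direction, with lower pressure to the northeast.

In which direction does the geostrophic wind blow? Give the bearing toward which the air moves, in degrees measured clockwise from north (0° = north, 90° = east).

135°

The pressure-gradient force points toward the northeast (bearing 045°).
Geostrophic balance: in the Northern Hemisphere the Coriolis force deflects motion to the right, so the geostrophic wind blows 90° to the right of the pressure-gradient force (low pressure on the left).
Rotating 045° by 90° clockwise gives 135° — the wind blows toward the southeast.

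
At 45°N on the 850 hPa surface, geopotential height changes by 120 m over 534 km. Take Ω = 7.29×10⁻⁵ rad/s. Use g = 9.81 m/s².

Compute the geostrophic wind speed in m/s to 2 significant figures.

21 m/s

Coriolis parameter at 45°N:
f = 2Ω sin φ = 2 × 7.29×10⁻⁵ × sin 45° = 1.03×10⁻⁴ s⁻¹
Height gradient: |∂Z/∂n| = 120 m / 534000 m = 2.25×10⁻⁴
On a pressure surface, geostrophic balance gives V_g = (g/f)|∂Z/∂n|:
V_g = 9.81 × 2.25×10⁻⁴ / 1.03×10⁻⁴ = 21.4 m/s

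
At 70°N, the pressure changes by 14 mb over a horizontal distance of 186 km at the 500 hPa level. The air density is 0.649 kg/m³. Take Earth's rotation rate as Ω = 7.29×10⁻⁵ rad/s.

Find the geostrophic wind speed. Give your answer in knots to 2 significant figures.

Coriolis parameter at 70°N:
f = 2Ω sin φ = 2 × 7.29×10⁻⁵ × sin 70° = 1.37×10⁻⁴ s⁻¹
Pressure gradient: |∂P/∂n| = 1400 Pa / 186000 m = 7.53×10⁻³ Pa/m
Geostrophic balance (pressure-gradient force = Coriolis force):
V_g = (1/(fρ)) |∂P/∂n| = 7.53×10⁻³ / (1.37×10⁻⁴ × 0.649) = 84.7 m/s
Converting: 84.7 m/s × 1.944 = 160 knots

160 knots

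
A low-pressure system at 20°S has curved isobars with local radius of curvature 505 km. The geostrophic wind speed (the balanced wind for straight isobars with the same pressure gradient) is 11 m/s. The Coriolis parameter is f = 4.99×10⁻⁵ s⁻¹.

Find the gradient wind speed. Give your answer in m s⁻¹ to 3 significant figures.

Around a low, centrifugal force acts outward with Coriolis, so pressure-gradient force balances both:
(1/ρ)|∂P/∂n| = fV + V²/R  →  V² + fR·V − fR·V_g = 0
With fR = 4.99×10⁻⁵ × 505×10³ m = 25.2 m/s:
V = [−fR + √((fR)² + 4 fR V_g)]/2 = [−25.2 + √(25.2² + 4×25.2×11)]/2 = 8.28 m/s
Subgeostrophic (V < V_g = 11 m/s), as expected around a low.

8.28 m s⁻¹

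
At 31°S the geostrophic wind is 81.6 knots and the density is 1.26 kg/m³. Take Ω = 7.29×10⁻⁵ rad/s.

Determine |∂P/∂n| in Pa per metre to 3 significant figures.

3.97×10⁻³ Pa/m

Coriolis parameter at 31°S:
f = 2Ω sin φ = 2 × 7.29×10⁻⁵ × sin 31° = 7.51×10⁻⁵ s⁻¹
Wind speed in SI: 81.6 knots = 42.0 m/s
Geostrophic balance rearranged: |∂P/∂n| = f ρ V_g
|∂P/∂n| = 7.51×10⁻⁵ × 1.26 × 42.0 = 3.97×10⁻³ Pa/m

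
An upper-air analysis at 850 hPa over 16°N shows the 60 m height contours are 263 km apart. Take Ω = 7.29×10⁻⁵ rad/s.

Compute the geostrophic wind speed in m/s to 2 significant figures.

56 m/s

Coriolis parameter at 16°N:
f = 2Ω sin φ = 2 × 7.29×10⁻⁵ × sin 16° = 4.02×10⁻⁵ s⁻¹
Height gradient: |∂Z/∂n| = 60 m / 263000 m = 2.28×10⁻⁴
On a pressure surface, geostrophic balance gives V_g = (g/f)|∂Z/∂n|:
V_g = 9.81 × 2.28×10⁻⁴ / 4.02×10⁻⁵ = 55.7 m/s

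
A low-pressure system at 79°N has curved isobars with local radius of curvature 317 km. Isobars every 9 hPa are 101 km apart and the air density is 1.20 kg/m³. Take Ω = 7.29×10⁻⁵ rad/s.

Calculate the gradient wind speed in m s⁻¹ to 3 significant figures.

Coriolis parameter at 79°N:
f = 2Ω sin φ = 2 × 7.29×10⁻⁵ × sin 79° = 1.43×10⁻⁴ s⁻¹
Pressure gradient: |∂P/∂n| = 900 Pa / 101000 m = 8.91×10⁻³ Pa/m
Geostrophic speed: V_g = |∂P/∂n|/(fρ) = 8.91×10⁻³/(1.43×10⁻⁴ × 1.20) = 51.9 m/s
Around a low, centrifugal force acts outward with Coriolis, so pressure-gradient force balances both:
(1/ρ)|∂P/∂n| = fV + V²/R  →  V² + fR·V − fR·V_g = 0
With fR = 1.43×10⁻⁴ × 317×10³ m = 45.4 m/s:
V = [−fR + √((fR)² + 4 fR V_g)]/2 = [−45.4 + √(45.4² + 4×45.4×51.9)]/2 = 30.9 m/s
Subgeostrophic (V < V_g = 51.9 m/s), as expected around a low.

30.9 m s⁻¹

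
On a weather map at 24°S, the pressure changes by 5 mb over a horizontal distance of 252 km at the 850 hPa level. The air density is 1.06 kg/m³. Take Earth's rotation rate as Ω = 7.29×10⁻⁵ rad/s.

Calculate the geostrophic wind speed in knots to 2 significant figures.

61 knots

Coriolis parameter at 24°S:
f = 2Ω sin φ = 2 × 7.29×10⁻⁵ × sin 24° = 5.93×10⁻⁵ s⁻¹
Pressure gradient: |∂P/∂n| = 500 Pa / 252000 m = 1.98×10⁻³ Pa/m
Geostrophic balance (pressure-gradient force = Coriolis force):
V_g = (1/(fρ)) |∂P/∂n| = 1.98×10⁻³ / (5.93×10⁻⁵ × 1.06) = 31.6 m/s
Converting: 31.6 m/s × 1.944 = 61 knots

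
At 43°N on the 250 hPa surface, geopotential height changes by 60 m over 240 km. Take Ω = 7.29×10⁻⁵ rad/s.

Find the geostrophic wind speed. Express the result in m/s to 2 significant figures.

25 m/s

Coriolis parameter at 43°N:
f = 2Ω sin φ = 2 × 7.29×10⁻⁵ × sin 43° = 9.94×10⁻⁵ s⁻¹
Height gradient: |∂Z/∂n| = 60 m / 240000 m = 2.50×10⁻⁴
On a pressure surface, geostrophic balance gives V_g = (g/f)|∂Z/∂n|:
V_g = 9.81 × 2.50×10⁻⁴ / 9.94×10⁻⁵ = 24.7 m/s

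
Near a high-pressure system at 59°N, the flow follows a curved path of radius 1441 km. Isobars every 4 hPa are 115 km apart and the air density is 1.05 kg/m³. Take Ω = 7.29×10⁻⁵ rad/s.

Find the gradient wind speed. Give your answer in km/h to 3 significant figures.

116 km/h

Coriolis parameter at 59°N:
f = 2Ω sin φ = 2 × 7.29×10⁻⁵ × sin 59° = 1.25×10⁻⁴ s⁻¹
Pressure gradient: |∂P/∂n| = 400 Pa / 115000 m = 3.48×10⁻³ Pa/m
Geostrophic speed: V_g = |∂P/∂n|/(fρ) = 3.48×10⁻³/(1.25×10⁻⁴ × 1.05) = 26.5 m/s
Around a high, pressure-gradient force acts outward with centrifugal, so Coriolis balances both:
fV = (1/ρ)|∂P/∂n| + V²/R  →  V² − fR·V + fR·V_g = 0
With fR = 1.25×10⁻⁴ × 1441×10³ m = 180 m/s:
V = [fR − √((fR)² − 4 fR V_g)]/2 = [180 − √(180² − 4×180×26.5)]/2 = 32.3 m/s
Supergeostrophic (V > V_g = 26.5 m/s), as expected around a high.
Converting: 32.3 m/s × 3.6 = 116 km/h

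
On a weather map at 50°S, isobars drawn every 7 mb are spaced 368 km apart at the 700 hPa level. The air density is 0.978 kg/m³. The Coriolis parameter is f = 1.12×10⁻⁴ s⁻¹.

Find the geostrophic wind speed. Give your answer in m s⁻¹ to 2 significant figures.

17 m s⁻¹

Pressure gradient: |∂P/∂n| = 700 Pa / 368000 m = 1.90×10⁻³ Pa/m
Geostrophic balance (pressure-gradient force = Coriolis force):
V_g = (1/(fρ)) |∂P/∂n| = 1.90×10⁻³ / (1.12×10⁻⁴ × 0.978) = 17.4 m/s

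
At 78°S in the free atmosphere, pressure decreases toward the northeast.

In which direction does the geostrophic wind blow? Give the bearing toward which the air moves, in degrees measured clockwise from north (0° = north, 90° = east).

315°

The pressure-gradient force points toward the northeast (bearing 045°).
Geostrophic balance: in the Southern Hemisphere the Coriolis force deflects motion to the left, so the geostrophic wind blows 90° to the left of the pressure-gradient force (low pressure on the right).
Rotating 045° by 90° counterclockwise gives 315° — the wind blows toward the northwest.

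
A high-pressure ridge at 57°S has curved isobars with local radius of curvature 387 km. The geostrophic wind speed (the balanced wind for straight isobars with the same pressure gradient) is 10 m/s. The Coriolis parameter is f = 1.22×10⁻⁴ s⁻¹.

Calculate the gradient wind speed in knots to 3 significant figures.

Around a high, pressure-gradient force acts outward with centrifugal, so Coriolis balances both:
fV = (1/ρ)|∂P/∂n| + V²/R  →  V² − fR·V + fR·V_g = 0
With fR = 1.22×10⁻⁴ × 387×10³ m = 47.2 m/s:
V = [fR − √((fR)² − 4 fR V_g)]/2 = [47.2 − √(47.2² − 4×47.2×10)]/2 = 14.4 m/s
Supergeostrophic (V > V_g = 10 m/s), as expected around a high.
Converting: 14.4 m/s × 1.944 = 28.0 knots

28.0 knots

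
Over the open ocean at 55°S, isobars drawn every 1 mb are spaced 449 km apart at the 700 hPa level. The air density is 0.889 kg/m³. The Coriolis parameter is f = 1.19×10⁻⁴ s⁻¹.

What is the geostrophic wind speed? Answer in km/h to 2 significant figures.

Pressure gradient: |∂P/∂n| = 100 Pa / 449000 m = 2.23×10⁻⁴ Pa/m
Geostrophic balance (pressure-gradient force = Coriolis force):
V_g = (1/(fρ)) |∂P/∂n| = 2.23×10⁻⁴ / (1.19×10⁻⁴ × 0.889) = 2.11 m/s
Converting: 2.11 m/s × 3.6 = 7.6 km/h

7.6 km/h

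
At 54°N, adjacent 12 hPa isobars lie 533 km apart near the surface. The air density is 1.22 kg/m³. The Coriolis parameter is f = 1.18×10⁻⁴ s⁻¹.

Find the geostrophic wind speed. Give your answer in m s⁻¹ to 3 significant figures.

15.6 m s⁻¹

Pressure gradient: |∂P/∂n| = 1200 Pa / 533000 m = 2.25×10⁻³ Pa/m
Geostrophic balance (pressure-gradient force = Coriolis force):
V_g = (1/(fρ)) |∂P/∂n| = 2.25×10⁻³ / (1.18×10⁻⁴ × 1.22) = 15.6 m/s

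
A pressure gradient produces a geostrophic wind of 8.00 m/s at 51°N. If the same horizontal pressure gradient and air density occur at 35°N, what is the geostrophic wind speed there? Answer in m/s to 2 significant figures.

11 m/s

With the same pressure gradient and density, V_g ∝ 1/f ∝ 1/sin φ.
V₂ = V₁ · sin φ₁ / sin φ₂ = 8.00 × sin 51° / sin 35°
V₂ = 8.00 × 0.7771/0.5736 = 11 m/s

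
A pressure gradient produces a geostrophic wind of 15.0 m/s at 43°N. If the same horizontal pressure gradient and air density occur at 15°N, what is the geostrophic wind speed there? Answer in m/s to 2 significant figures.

40 m/s

With the same pressure gradient and density, V_g ∝ 1/f ∝ 1/sin φ.
V₂ = V₁ · sin φ₁ / sin φ₂ = 15.0 × sin 43° / sin 15°
V₂ = 15.0 × 0.6820/0.2588 = 40 m/s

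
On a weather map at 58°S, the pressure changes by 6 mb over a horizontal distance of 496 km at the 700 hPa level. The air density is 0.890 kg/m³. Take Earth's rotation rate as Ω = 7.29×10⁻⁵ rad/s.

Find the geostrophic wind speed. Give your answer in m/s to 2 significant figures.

11 m/s

Coriolis parameter at 58°S:
f = 2Ω sin φ = 2 × 7.29×10⁻⁵ × sin 58° = 1.24×10⁻⁴ s⁻¹
Pressure gradient: |∂P/∂n| = 600 Pa / 496000 m = 1.21×10⁻³ Pa/m
Geostrophic balance (pressure-gradient force = Coriolis force):
V_g = (1/(fρ)) |∂P/∂n| = 1.21×10⁻³ / (1.24×10⁻⁴ × 0.890) = 11.0 m/s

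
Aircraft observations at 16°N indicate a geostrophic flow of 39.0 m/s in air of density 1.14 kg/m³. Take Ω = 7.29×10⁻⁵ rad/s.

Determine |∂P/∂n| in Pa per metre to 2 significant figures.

1.8×10⁻³ Pa/m

Coriolis parameter at 16°N:
f = 2Ω sin φ = 2 × 7.29×10⁻⁵ × sin 16° = 4.02×10⁻⁵ s⁻¹
Geostrophic balance rearranged: |∂P/∂n| = f ρ V_g
|∂P/∂n| = 4.02×10⁻⁵ × 1.14 × 39.0 = 1.79×10⁻³ Pa/m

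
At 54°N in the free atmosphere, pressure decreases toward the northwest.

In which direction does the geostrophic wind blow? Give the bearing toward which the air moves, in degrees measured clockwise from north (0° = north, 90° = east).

045°

The pressure-gradient force points toward the northwest (bearing 315°).
Geostrophic balance: in the Northern Hemisphere the Coriolis force deflects motion to the right, so the geostrophic wind blows 90° to the right of the pressure-gradient force (low pressure on the left).
Rotating 315° by 90° clockwise gives 045° — the wind blows toward the northeast.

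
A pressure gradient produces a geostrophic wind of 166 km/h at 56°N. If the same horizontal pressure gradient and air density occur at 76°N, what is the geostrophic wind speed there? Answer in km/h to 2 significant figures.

With the same pressure gradient and density, V_g ∝ 1/f ∝ 1/sin φ.
V₂ = V₁ · sin φ₁ / sin φ₂ = 166 × sin 56° / sin 76°
V₂ = 166 × 0.8290/0.9703 = 140 km/h

140 km/h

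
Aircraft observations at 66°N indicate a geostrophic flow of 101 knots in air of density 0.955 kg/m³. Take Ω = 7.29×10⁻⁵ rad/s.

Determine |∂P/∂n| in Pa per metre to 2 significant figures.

6.6×10⁻³ Pa/m

Coriolis parameter at 66°N:
f = 2Ω sin φ = 2 × 7.29×10⁻⁵ × sin 66° = 1.33×10⁻⁴ s⁻¹
Wind speed in SI: 101 knots = 52.0 m/s
Geostrophic balance rearranged: |∂P/∂n| = f ρ V_g
|∂P/∂n| = 1.33×10⁻⁴ × 0.955 × 52.0 = 6.61×10⁻³ Pa/m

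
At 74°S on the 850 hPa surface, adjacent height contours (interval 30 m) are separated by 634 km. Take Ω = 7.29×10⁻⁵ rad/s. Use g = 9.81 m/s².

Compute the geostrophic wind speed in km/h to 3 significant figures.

Coriolis parameter at 74°S:
f = 2Ω sin φ = 2 × 7.29×10⁻⁵ × sin 74° = 1.40×10⁻⁴ s⁻¹
Height gradient: |∂Z/∂n| = 30 m / 634000 m = 4.73×10⁻⁵
On a pressure surface, geostrophic balance gives V_g = (g/f)|∂Z/∂n|:
V_g = 9.81 × 4.73×10⁻⁵ / 1.40×10⁻⁴ = 3.31 m/s
Converting: 3.31 m/s × 3.6 = 11.9 km/h

11.9 km/h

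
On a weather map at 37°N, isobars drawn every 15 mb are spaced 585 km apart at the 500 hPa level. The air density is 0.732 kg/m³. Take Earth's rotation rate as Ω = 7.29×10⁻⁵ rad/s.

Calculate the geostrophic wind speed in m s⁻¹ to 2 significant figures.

Coriolis parameter at 37°N:
f = 2Ω sin φ = 2 × 7.29×10⁻⁵ × sin 37° = 8.77×10⁻⁵ s⁻¹
Pressure gradient: |∂P/∂n| = 1500 Pa / 585000 m = 2.56×10⁻³ Pa/m
Geostrophic balance (pressure-gradient force = Coriolis force):
V_g = (1/(fρ)) |∂P/∂n| = 2.56×10⁻³ / (8.77×10⁻⁵ × 0.732) = 39.9 m/s

40 m s⁻¹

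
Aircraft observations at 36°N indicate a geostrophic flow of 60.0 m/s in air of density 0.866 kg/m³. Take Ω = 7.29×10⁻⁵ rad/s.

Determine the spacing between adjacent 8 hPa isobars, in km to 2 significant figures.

Coriolis parameter at 36°N:
f = 2Ω sin φ = 2 × 7.29×10⁻⁵ × sin 36° = 8.57×10⁻⁵ s⁻¹
Geostrophic balance rearranged: |∂P/∂n| = f ρ V_g
|∂P/∂n| = 8.57×10⁻⁵ × 0.866 × 60.0 = 4.45×10⁻³ Pa/m
Isobar spacing: Δn = ΔP/|∂P/∂n| = 800 Pa / 4.45×10⁻³ Pa/m = 179657 m ≈ 180 km

180 km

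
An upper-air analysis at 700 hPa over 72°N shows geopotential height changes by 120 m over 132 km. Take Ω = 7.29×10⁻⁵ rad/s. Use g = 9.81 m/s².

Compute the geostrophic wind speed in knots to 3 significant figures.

Coriolis parameter at 72°N:
f = 2Ω sin φ = 2 × 7.29×10⁻⁵ × sin 72° = 1.39×10⁻⁴ s⁻¹
Height gradient: |∂Z/∂n| = 120 m / 132000 m = 9.09×10⁻⁴
On a pressure surface, geostrophic balance gives V_g = (g/f)|∂Z/∂n|:
V_g = 9.81 × 9.09×10⁻⁴ / 1.39×10⁻⁴ = 64.3 m/s
Converting: 64.3 m/s × 1.944 = 125 knots

125 knots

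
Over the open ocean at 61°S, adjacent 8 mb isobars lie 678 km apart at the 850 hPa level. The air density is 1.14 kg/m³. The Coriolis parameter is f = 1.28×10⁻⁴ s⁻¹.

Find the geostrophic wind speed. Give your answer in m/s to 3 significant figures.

Pressure gradient: |∂P/∂n| = 800 Pa / 678000 m = 1.18×10⁻³ Pa/m
Geostrophic balance (pressure-gradient force = Coriolis force):
V_g = (1/(fρ)) |∂P/∂n| = 1.18×10⁻³ / (1.28×10⁻⁴ × 1.14) = 8.09 m/s

8.09 m/s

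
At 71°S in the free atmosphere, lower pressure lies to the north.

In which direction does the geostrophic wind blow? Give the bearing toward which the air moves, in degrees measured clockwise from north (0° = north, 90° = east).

The pressure-gradient force points toward the north (bearing 000°).
Geostrophic balance: in the Southern Hemisphere the Coriolis force deflects motion to the left, so the geostrophic wind blows 90° to the left of the pressure-gradient force (low pressure on the right).
Rotating 000° by 90° counterclockwise gives 270° — the wind blows toward the west.

270°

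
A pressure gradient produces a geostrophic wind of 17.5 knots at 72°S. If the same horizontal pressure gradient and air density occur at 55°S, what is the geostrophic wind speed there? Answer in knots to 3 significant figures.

With the same pressure gradient and density, V_g ∝ 1/f ∝ 1/sin φ.
V₂ = V₁ · sin φ₁ / sin φ₂ = 17.5 × sin 72° / sin 55°
V₂ = 17.5 × 0.9511/0.8192 = 20.3 knots

20.3 knots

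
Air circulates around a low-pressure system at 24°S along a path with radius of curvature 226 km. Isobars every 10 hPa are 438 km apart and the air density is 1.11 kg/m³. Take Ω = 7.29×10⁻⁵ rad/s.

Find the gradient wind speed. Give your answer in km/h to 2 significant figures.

57 km/h

Coriolis parameter at 24°S:
f = 2Ω sin φ = 2 × 7.29×10⁻⁵ × sin 24° = 5.93×10⁻⁵ s⁻¹
Pressure gradient: |∂P/∂n| = 1000 Pa / 438000 m = 2.28×10⁻³ Pa/m
Geostrophic speed: V_g = |∂P/∂n|/(fρ) = 2.28×10⁻³/(5.93×10⁻⁵ × 1.11) = 34.7 m/s
Around a low, centrifugal force acts outward with Coriolis, so pressure-gradient force balances both:
(1/ρ)|∂P/∂n| = fV + V²/R  →  V² + fR·V − fR·V_g = 0
With fR = 5.93×10⁻⁵ × 226×10³ m = 13.4 m/s:
V = [−fR + √((fR)² + 4 fR V_g)]/2 = [−13.4 + √(13.4² + 4×13.4×34.7)]/2 = 15.9 m/s
Subgeostrophic (V < V_g = 34.7 m/s), as expected around a low.
Converting: 15.9 m/s × 3.6 = 57 km/h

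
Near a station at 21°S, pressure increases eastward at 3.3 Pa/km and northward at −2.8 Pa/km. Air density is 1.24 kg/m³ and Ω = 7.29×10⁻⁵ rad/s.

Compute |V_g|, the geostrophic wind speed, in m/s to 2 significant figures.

67 m/s

Coriolis parameter at 21°S:
f = 2Ω sin φ = 2 × 7.29×10⁻⁵ × sin 21° = 5.23×10⁻⁵ s⁻¹
In the Southern Hemisphere f is negative: f = −5.23×10⁻⁵ s⁻¹.
Component geostrophic relations (x east, y north):
u_g = −(1/(fρ)) ∂P/∂y,  v_g = (1/(fρ)) ∂P/∂x
u_g = −(−2.8×10⁻³)/(−5.23×10⁻⁵ × 1.24) = −43.2 m/s;  v_g = (3.3×10⁻³)/(−5.23×10⁻⁵ × 1.24) = −50.9 m/s
|V_g| = √(u_g² + v_g²) = 66.8 m/s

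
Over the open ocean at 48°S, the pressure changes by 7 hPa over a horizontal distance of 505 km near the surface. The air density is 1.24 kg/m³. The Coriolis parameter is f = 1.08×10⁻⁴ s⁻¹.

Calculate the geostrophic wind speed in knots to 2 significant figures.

20 knots

Pressure gradient: |∂P/∂n| = 700 Pa / 505000 m = 1.39×10⁻³ Pa/m
Geostrophic balance (pressure-gradient force = Coriolis force):
V_g = (1/(fρ)) |∂P/∂n| = 1.39×10⁻³ / (1.08×10⁻⁴ × 1.24) = 10.4 m/s
Converting: 10.4 m/s × 1.944 = 20 knots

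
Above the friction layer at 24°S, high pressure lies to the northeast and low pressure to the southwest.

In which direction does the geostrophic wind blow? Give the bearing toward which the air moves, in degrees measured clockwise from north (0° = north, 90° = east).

The pressure-gradient force points toward the southwest (bearing 225°).
Geostrophic balance: in the Southern Hemisphere the Coriolis force deflects motion to the left, so the geostrophic wind blows 90° to the left of the pressure-gradient force (low pressure on the right).
Rotating 225° by 90° counterclockwise gives 135° — the wind blows toward the southeast.

135°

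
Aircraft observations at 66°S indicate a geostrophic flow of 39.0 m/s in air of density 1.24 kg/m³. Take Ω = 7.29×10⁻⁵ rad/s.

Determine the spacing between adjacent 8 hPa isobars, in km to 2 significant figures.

120 km

Coriolis parameter at 66°S:
f = 2Ω sin φ = 2 × 7.29×10⁻⁵ × sin 66° = 1.33×10⁻⁴ s⁻¹
Geostrophic balance rearranged: |∂P/∂n| = f ρ V_g
|∂P/∂n| = 1.33×10⁻⁴ × 1.24 × 39.0 = 6.44×10⁻³ Pa/m
Isobar spacing: Δn = ΔP/|∂P/∂n| = 800 Pa / 6.44×10⁻³ Pa/m = 124198 m ≈ 120 km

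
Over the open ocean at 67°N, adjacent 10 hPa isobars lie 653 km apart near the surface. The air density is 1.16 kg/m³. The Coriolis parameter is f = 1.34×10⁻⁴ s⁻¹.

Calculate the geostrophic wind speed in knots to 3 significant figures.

Pressure gradient: |∂P/∂n| = 1000 Pa / 653000 m = 1.53×10⁻³ Pa/m
Geostrophic balance (pressure-gradient force = Coriolis force):
V_g = (1/(fρ)) |∂P/∂n| = 1.53×10⁻³ / (1.34×10⁻⁴ × 1.16) = 9.85 m/s
Converting: 9.85 m/s × 1.944 = 19.2 knots

19.2 knots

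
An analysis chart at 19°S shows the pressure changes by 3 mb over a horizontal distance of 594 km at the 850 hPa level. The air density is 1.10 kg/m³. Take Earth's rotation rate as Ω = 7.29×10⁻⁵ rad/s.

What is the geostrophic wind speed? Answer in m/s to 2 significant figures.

Coriolis parameter at 19°S:
f = 2Ω sin φ = 2 × 7.29×10⁻⁵ × sin 19° = 4.75×10⁻⁵ s⁻¹
Pressure gradient: |∂P/∂n| = 300 Pa / 594000 m = 5.05×10⁻⁴ Pa/m
Geostrophic balance (pressure-gradient force = Coriolis force):
V_g = (1/(fρ)) |∂P/∂n| = 5.05×10⁻⁴ / (4.75×10⁻⁵ × 1.10) = 9.67 m/s

9.7 m/s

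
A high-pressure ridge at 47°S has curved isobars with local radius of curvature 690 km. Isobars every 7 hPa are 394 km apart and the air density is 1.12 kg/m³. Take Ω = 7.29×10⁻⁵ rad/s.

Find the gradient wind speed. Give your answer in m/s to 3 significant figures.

Coriolis parameter at 47°S:
f = 2Ω sin φ = 2 × 7.29×10⁻⁵ × sin 47° = 1.07×10⁻⁴ s⁻¹
Pressure gradient: |∂P/∂n| = 700 Pa / 394000 m = 1.78×10⁻³ Pa/m
Geostrophic speed: V_g = |∂P/∂n|/(fρ) = 1.78×10⁻³/(1.07×10⁻⁴ × 1.12) = 14.9 m/s
Around a high, pressure-gradient force acts outward with centrifugal, so Coriolis balances both:
fV = (1/ρ)|∂P/∂n| + V²/R  →  V² − fR·V + fR·V_g = 0
With fR = 1.07×10⁻⁴ × 690×10³ m = 73.6 m/s:
V = [fR − √((fR)² − 4 fR V_g)]/2 = [73.6 − √(73.6² − 4×73.6×14.9)]/2 = 20.7 m/s
Supergeostrophic (V > V_g = 14.9 m/s), as expected around a high.

20.7 m/s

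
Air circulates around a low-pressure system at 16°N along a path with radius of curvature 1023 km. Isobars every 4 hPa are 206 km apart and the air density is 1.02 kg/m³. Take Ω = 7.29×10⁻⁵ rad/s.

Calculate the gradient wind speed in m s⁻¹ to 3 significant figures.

Coriolis parameter at 16°N:
f = 2Ω sin φ = 2 × 7.29×10⁻⁵ × sin 16° = 4.02×10⁻⁵ s⁻¹
Pressure gradient: |∂P/∂n| = 400 Pa / 206000 m = 1.94×10⁻³ Pa/m
Geostrophic speed: V_g = |∂P/∂n|/(fρ) = 1.94×10⁻³/(4.02×10⁻⁵ × 1.02) = 47.4 m/s
Around a low, centrifugal force acts outward with Coriolis, so pressure-gradient force balances both:
(1/ρ)|∂P/∂n| = fV + V²/R  →  V² + fR·V − fR·V_g = 0
With fR = 4.02×10⁻⁵ × 1023×10³ m = 41.1 m/s:
V = [−fR + √((fR)² + 4 fR V_g)]/2 = [−41.1 + √(41.1² + 4×41.1×47.4)]/2 = 28.1 m/s
Subgeostrophic (V < V_g = 47.4 m/s), as expected around a low.

28.1 m s⁻¹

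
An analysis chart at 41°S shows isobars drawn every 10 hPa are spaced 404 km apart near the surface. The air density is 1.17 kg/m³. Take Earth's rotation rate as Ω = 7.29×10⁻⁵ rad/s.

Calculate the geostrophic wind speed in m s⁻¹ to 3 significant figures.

Coriolis parameter at 41°S:
f = 2Ω sin φ = 2 × 7.29×10⁻⁵ × sin 41° = 9.57×10⁻⁵ s⁻¹
Pressure gradient: |∂P/∂n| = 1000 Pa / 404000 m = 2.48×10⁻³ Pa/m
Geostrophic balance (pressure-gradient force = Coriolis force):
V_g = (1/(fρ)) |∂P/∂n| = 2.48×10⁻³ / (9.57×10⁻⁵ × 1.17) = 22.1 m/s

22.1 m s⁻¹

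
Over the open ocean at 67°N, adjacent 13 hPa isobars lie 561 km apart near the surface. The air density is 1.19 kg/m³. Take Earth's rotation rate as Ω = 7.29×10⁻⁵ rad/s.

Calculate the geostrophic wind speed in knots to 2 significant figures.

28 knots

Coriolis parameter at 67°N:
f = 2Ω sin φ = 2 × 7.29×10⁻⁵ × sin 67° = 1.34×10⁻⁴ s⁻¹
Pressure gradient: |∂P/∂n| = 1300 Pa / 561000 m = 2.32×10⁻³ Pa/m
Geostrophic balance (pressure-gradient force = Coriolis force):
V_g = (1/(fρ)) |∂P/∂n| = 2.32×10⁻³ / (1.34×10⁻⁴ × 1.19) = 14.5 m/s
Converting: 14.5 m/s × 1.944 = 28 knots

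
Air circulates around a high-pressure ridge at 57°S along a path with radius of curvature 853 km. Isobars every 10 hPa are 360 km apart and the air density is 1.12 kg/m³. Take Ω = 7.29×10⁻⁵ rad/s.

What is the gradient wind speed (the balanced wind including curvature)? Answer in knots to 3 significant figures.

Coriolis parameter at 57°S:
f = 2Ω sin φ = 2 × 7.29×10⁻⁵ × sin 57° = 1.22×10⁻⁴ s⁻¹
Pressure gradient: |∂P/∂n| = 1000 Pa / 360000 m = 2.78×10⁻³ Pa/m
Geostrophic speed: V_g = |∂P/∂n|/(fρ) = 2.78×10⁻³/(1.22×10⁻⁴ × 1.12) = 20.3 m/s
Around a high, pressure-gradient force acts outward with centrifugal, so Coriolis balances both:
fV = (1/ρ)|∂P/∂n| + V²/R  →  V² − fR·V + fR·V_g = 0
With fR = 1.22×10⁻⁴ × 853×10³ m = 104 m/s:
V = [fR − √((fR)² − 4 fR V_g)]/2 = [104 − √(104² − 4×104×20.3)]/2 = 27.6 m/s
Supergeostrophic (V > V_g = 20.3 m/s), as expected around a high.
Converting: 27.6 m/s × 1.944 = 53.6 knots

53.6 knots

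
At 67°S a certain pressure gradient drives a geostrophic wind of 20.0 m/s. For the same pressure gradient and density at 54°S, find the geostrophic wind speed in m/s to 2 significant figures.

With the same pressure gradient and density, V_g ∝ 1/f ∝ 1/sin φ.
V₂ = V₁ · sin φ₁ / sin φ₂ = 20.0 × sin 67° / sin 54°
V₂ = 20.0 × 0.9205/0.8090 = 23 m/s

23 m/s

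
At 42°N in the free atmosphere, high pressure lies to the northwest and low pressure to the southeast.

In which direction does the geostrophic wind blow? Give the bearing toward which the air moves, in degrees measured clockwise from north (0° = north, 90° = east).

The pressure-gradient force points toward the southeast (bearing 135°).
Geostrophic balance: in the Northern Hemisphere the Coriolis force deflects motion to the right, so the geostrophic wind blows 90° to the right of the pressure-gradient force (low pressure on the left).
Rotating 135° by 90° clockwise gives 225° — the wind blows toward the southwest.

225°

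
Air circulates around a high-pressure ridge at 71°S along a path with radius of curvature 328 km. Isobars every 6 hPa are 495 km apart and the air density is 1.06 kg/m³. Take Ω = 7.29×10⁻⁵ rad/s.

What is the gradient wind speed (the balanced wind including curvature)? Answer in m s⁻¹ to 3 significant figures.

Coriolis parameter at 71°S:
f = 2Ω sin φ = 2 × 7.29×10⁻⁵ × sin 71° = 1.38×10⁻⁴ s⁻¹
Pressure gradient: |∂P/∂n| = 600 Pa / 495000 m = 1.21×10⁻³ Pa/m
Geostrophic speed: V_g = |∂P/∂n|/(fρ) = 1.21×10⁻³/(1.38×10⁻⁴ × 1.06) = 8.29 m/s
Around a high, pressure-gradient force acts outward with centrifugal, so Coriolis balances both:
fV = (1/ρ)|∂P/∂n| + V²/R  →  V² − fR·V + fR·V_g = 0
With fR = 1.38×10⁻⁴ × 328×10³ m = 45.2 m/s:
V = [fR − √((fR)² − 4 fR V_g)]/2 = [45.2 − √(45.2² − 4×45.2×8.29)]/2 = 10.9 m/s
Supergeostrophic (V > V_g = 8.29 m/s), as expected around a high.

10.9 m s⁻¹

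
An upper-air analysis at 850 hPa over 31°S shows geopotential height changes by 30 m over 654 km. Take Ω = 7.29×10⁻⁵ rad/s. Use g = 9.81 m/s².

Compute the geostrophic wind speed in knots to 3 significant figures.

Coriolis parameter at 31°S:
f = 2Ω sin φ = 2 × 7.29×10⁻⁵ × sin 31° = 7.51×10⁻⁵ s⁻¹
Height gradient: |∂Z/∂n| = 30 m / 654000 m = 4.59×10⁻⁵
On a pressure surface, geostrophic balance gives V_g = (g/f)|∂Z/∂n|:
V_g = 9.81 × 4.59×10⁻⁵ / 7.51×10⁻⁵ = 5.99 m/s
Converting: 5.99 m/s × 1.944 = 11.6 knots

11.6 knots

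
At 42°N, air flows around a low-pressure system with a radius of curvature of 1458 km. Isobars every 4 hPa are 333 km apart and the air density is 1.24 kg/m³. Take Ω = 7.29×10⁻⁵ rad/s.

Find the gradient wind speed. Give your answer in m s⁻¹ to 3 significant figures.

9.32 m s⁻¹

Coriolis parameter at 42°N:
f = 2Ω sin φ = 2 × 7.29×10⁻⁵ × sin 42° = 9.76×10⁻⁵ s⁻¹
Pressure gradient: |∂P/∂n| = 400 Pa / 333000 m = 1.20×10⁻³ Pa/m
Geostrophic speed: V_g = |∂P/∂n|/(fρ) = 1.20×10⁻³/(9.76×10⁻⁵ × 1.24) = 9.93 m/s
Around a low, centrifugal force acts outward with Coriolis, so pressure-gradient force balances both:
(1/ρ)|∂P/∂n| = fV + V²/R  →  V² + fR·V − fR·V_g = 0
With fR = 9.76×10⁻⁵ × 1458×10³ m = 142 m/s:
V = [−fR + √((fR)² + 4 fR V_g)]/2 = [−142 + √(142² + 4×142×9.93)]/2 = 9.32 m/s
Subgeostrophic (V < V_g = 9.93 m/s), as expected around a low.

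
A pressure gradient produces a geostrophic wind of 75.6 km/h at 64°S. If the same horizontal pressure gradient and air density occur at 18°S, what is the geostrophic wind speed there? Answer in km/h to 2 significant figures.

With the same pressure gradient and density, V_g ∝ 1/f ∝ 1/sin φ.
V₂ = V₁ · sin φ₁ / sin φ₂ = 75.6 × sin 64° / sin 18°
V₂ = 75.6 × 0.8988/0.3090 = 220 km/h

220 km/h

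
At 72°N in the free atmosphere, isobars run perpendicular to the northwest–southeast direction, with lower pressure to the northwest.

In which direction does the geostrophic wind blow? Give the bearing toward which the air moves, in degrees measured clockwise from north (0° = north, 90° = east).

045°

The pressure-gradient force points toward the northwest (bearing 315°).
Geostrophic balance: in the Northern Hemisphere the Coriolis force deflects motion to the right, so the geostrophic wind blows 90° to the right of the pressure-gradient force (low pressure on the left).
Rotating 315° by 90° clockwise gives 045° — the wind blows toward the northeast.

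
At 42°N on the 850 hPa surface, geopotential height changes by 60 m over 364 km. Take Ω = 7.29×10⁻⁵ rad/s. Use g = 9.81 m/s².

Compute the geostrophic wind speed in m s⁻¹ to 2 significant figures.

17 m s⁻¹

Coriolis parameter at 42°N:
f = 2Ω sin φ = 2 × 7.29×10⁻⁵ × sin 42° = 9.76×10⁻⁵ s⁻¹
Height gradient: |∂Z/∂n| = 60 m / 364000 m = 1.65×10⁻⁴
On a pressure surface, geostrophic balance gives V_g = (g/f)|∂Z/∂n|:
V_g = 9.81 × 1.65×10⁻⁴ / 9.76×10⁻⁵ = 16.6 m/s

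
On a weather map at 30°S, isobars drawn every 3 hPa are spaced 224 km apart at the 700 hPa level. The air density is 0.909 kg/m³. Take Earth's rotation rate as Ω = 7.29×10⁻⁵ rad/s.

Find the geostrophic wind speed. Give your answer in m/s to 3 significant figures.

Coriolis parameter at 30°S:
f = 2Ω sin φ = 2 × 7.29×10⁻⁵ × sin 30° = 7.29×10⁻⁵ s⁻¹
Pressure gradient: |∂P/∂n| = 300 Pa / 224000 m = 1.34×10⁻³ Pa/m
Geostrophic balance (pressure-gradient force = Coriolis force):
V_g = (1/(fρ)) |∂P/∂n| = 1.34×10⁻³ / (7.29×10⁻⁵ × 0.909) = 20.2 m/s

20.2 m/s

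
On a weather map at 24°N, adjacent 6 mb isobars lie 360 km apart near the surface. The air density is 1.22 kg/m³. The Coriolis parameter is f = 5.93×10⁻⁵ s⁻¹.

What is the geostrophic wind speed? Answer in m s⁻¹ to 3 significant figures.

Pressure gradient: |∂P/∂n| = 600 Pa / 360000 m = 1.67×10⁻³ Pa/m
Geostrophic balance (pressure-gradient force = Coriolis force):
V_g = (1/(fρ)) |∂P/∂n| = 1.67×10⁻³ / (5.93×10⁻⁵ × 1.22) = 23.0 m/s

23.0 m s⁻¹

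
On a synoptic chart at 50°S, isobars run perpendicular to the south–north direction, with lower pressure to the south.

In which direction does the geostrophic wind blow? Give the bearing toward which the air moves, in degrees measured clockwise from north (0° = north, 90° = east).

090°

The pressure-gradient force points toward the south (bearing 180°).
Geostrophic balance: in the Southern Hemisphere the Coriolis force deflects motion to the left, so the geostrophic wind blows 90° to the left of the pressure-gradient force (low pressure on the right).
Rotating 180° by 90° counterclockwise gives 090° — the wind blows toward the east.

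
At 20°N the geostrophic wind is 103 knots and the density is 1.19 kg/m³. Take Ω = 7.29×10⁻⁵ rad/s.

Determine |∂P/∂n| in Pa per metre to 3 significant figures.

3.14×10⁻³ Pa/m

Coriolis parameter at 20°N:
f = 2Ω sin φ = 2 × 7.29×10⁻⁵ × sin 20° = 4.99×10⁻⁵ s⁻¹
Wind speed in SI: 103 knots = 53.0 m/s
Geostrophic balance rearranged: |∂P/∂n| = f ρ V_g
|∂P/∂n| = 4.99×10⁻⁵ × 1.19 × 53.0 = 3.14×10⁻³ Pa/m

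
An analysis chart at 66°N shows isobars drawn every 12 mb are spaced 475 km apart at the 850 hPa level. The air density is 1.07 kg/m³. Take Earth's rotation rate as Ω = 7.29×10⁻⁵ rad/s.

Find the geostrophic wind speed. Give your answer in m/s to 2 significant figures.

18 m/s

Coriolis parameter at 66°N:
f = 2Ω sin φ = 2 × 7.29×10⁻⁵ × sin 66° = 1.33×10⁻⁴ s⁻¹
Pressure gradient: |∂P/∂n| = 1200 Pa / 475000 m = 2.53×10⁻³ Pa/m
Geostrophic balance (pressure-gradient force = Coriolis force):
V_g = (1/(fρ)) |∂P/∂n| = 2.53×10⁻³ / (1.33×10⁻⁴ × 1.07) = 17.7 m/s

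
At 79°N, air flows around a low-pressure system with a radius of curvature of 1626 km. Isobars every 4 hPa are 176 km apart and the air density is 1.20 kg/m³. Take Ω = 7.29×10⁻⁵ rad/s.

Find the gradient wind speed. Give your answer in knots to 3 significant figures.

24.4 knots

Coriolis parameter at 79°N:
f = 2Ω sin φ = 2 × 7.29×10⁻⁵ × sin 79° = 1.43×10⁻⁴ s⁻¹
Pressure gradient: |∂P/∂n| = 400 Pa / 176000 m = 2.27×10⁻³ Pa/m
Geostrophic speed: V_g = |∂P/∂n|/(fρ) = 2.27×10⁻³/(1.43×10⁻⁴ × 1.20) = 13.2 m/s
Around a low, centrifugal force acts outward with Coriolis, so pressure-gradient force balances both:
(1/ρ)|∂P/∂n| = fV + V²/R  →  V² + fR·V − fR·V_g = 0
With fR = 1.43×10⁻⁴ × 1626×10³ m = 233 m/s:
V = [−fR + √((fR)² + 4 fR V_g)]/2 = [−233 + √(233² + 4×233×13.2)]/2 = 12.6 m/s
Subgeostrophic (V < V_g = 13.2 m/s), as expected around a low.
Converting: 12.6 m/s × 1.944 = 24.4 knots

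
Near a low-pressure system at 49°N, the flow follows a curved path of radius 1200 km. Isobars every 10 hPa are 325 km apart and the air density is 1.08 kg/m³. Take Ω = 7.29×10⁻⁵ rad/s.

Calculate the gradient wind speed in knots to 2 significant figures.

Coriolis parameter at 49°N:
f = 2Ω sin φ = 2 × 7.29×10⁻⁵ × sin 49° = 1.10×10⁻⁴ s⁻¹
Pressure gradient: |∂P/∂n| = 1000 Pa / 325000 m = 3.08×10⁻³ Pa/m
Geostrophic speed: V_g = |∂P/∂n|/(fρ) = 3.08×10⁻³/(1.10×10⁻⁴ × 1.08) = 25.9 m/s
Around a low, centrifugal force acts outward with Coriolis, so pressure-gradient force balances both:
(1/ρ)|∂P/∂n| = fV + V²/R  →  V² + fR·V − fR·V_g = 0
With fR = 1.10×10⁻⁴ × 1200×10³ m = 132 m/s:
V = [−fR + √((fR)² + 4 fR V_g)]/2 = [−132 + √(132² + 4×132×25.9)]/2 = 22.2 m/s
Subgeostrophic (V < V_g = 25.9 m/s), as expected around a low.
Converting: 22.2 m/s × 1.944 = 43 knots

43 knots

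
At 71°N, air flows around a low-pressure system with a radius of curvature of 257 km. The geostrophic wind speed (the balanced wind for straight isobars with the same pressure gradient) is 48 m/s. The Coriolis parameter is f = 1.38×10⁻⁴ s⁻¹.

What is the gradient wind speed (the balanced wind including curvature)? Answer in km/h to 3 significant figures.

Around a low, centrifugal force acts outward with Coriolis, so pressure-gradient force balances both:
(1/ρ)|∂P/∂n| = fV + V²/R  →  V² + fR·V − fR·V_g = 0
With fR = 1.38×10⁻⁴ × 257×10³ m = 35.5 m/s:
V = [−fR + √((fR)² + 4 fR V_g)]/2 = [−35.5 + √(35.5² + 4×35.5×48)]/2 = 27.2 m/s
Subgeostrophic (V < V_g = 48 m/s), as expected around a low.
Converting: 27.2 m/s × 3.6 = 97.8 km/h

97.8 km/h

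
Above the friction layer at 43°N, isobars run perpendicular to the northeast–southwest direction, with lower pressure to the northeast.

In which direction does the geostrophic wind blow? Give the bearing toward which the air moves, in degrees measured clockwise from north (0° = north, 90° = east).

135°

The pressure-gradient force points toward the northeast (bearing 045°).
Geostrophic balance: in the Northern Hemisphere the Coriolis force deflects motion to the right, so the geostrophic wind blows 90° to the right of the pressure-gradient force (low pressure on the left).
Rotating 045° by 90° clockwise gives 135° — the wind blows toward the southeast.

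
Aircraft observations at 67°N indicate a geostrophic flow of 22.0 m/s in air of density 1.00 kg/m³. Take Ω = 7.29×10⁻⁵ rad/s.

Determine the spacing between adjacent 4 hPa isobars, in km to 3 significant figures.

135 km

Coriolis parameter at 67°N:
f = 2Ω sin φ = 2 × 7.29×10⁻⁵ × sin 67° = 1.34×10⁻⁴ s⁻¹
Geostrophic balance rearranged: |∂P/∂n| = f ρ V_g
|∂P/∂n| = 1.34×10⁻⁴ × 1.00 × 22.0 = 2.95×10⁻³ Pa/m
Isobar spacing: Δn = ΔP/|∂P/∂n| = 400 Pa / 2.95×10⁻³ Pa/m = 135473 m ≈ 135 km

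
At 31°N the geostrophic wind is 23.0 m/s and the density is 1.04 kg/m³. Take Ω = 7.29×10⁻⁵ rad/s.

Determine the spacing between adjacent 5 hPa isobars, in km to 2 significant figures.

Coriolis parameter at 31°N:
f = 2Ω sin φ = 2 × 7.29×10⁻⁵ × sin 31° = 7.51×10⁻⁵ s⁻¹
Geostrophic balance rearranged: |∂P/∂n| = f ρ V_g
|∂P/∂n| = 7.51×10⁻⁵ × 1.04 × 23.0 = 1.80×10⁻³ Pa/m
Isobar spacing: Δn = ΔP/|∂P/∂n| = 500 Pa / 1.80×10⁻³ Pa/m = 278363 m ≈ 280 km

280 km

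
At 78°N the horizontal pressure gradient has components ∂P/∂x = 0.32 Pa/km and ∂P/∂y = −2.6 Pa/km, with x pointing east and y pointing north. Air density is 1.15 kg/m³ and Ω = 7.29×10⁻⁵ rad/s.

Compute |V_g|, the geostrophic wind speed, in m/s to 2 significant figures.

Coriolis parameter at 78°N:
f = 2Ω sin φ = 2 × 7.29×10⁻⁵ × sin 78° = 1.43×10⁻⁴ s⁻¹
Component geostrophic relations (x east, y north):
u_g = −(1/(fρ)) ∂P/∂y,  v_g = (1/(fρ)) ∂P/∂x
u_g = −(−2.6×10⁻³)/(1.43×10⁻⁴ × 1.15) = 15.9 m/s;  v_g = (0.32×10⁻³)/(1.43×10⁻⁴ × 1.15) = 1.95 m/s
|V_g| = √(u_g² + v_g²) = 16.0 m/s

16 m/s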